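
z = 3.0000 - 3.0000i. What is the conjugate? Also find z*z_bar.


z_bar = 3.0000 + 3.0000i
z*z_bar = 3^2 + (-3)^2 = 9 + 9 = 18

z_bar = 3.0000 + 3.0000i, z*z_bar = 18


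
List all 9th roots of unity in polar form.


The 9th roots of unity are cis(360k/9°) for k=0..8
Angle step = 360/9 = 40°
Primitive root: cis(40°)
Primitive root = 0.7660 + 0.6428i

9 roots at angles: 0°, 40°, 80°, 120°, 160°, 200°, 240°, 280°, 320°


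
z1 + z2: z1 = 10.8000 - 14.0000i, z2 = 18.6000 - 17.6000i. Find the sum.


Real: 10.8 + 18.6 = 29.4
Imag: -14 - 17.6 = -31.6

29.4000 - 31.6000i


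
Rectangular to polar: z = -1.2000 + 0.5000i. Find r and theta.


r = sqrt(1.44+0.25) = sqrt(1.69) = 1.3000
theta = atan2(0.5, -1.2) = 157.3801 degrees

r = 1.3000, theta = 157.3801 degrees


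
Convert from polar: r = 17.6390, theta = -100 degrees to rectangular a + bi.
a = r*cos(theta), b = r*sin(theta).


a = 17.6390*cos(-100°) = 17.6390*(-0.17365) = -3.0630
b = 17.6390*sin(-100°) = 17.6390*(-0.984808) = -17.3710

-3.0630 - 17.3710i


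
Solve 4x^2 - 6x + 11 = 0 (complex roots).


disc = (-6)^2 - 4*4*11 = 36 - 176 = -140
sqrt(|disc|) = sqrt(140) = 11.8322
Real part = 6/(2*4) = 0.7500
Imag part = 11.8322/(2*4) = 1.4790

0.7500 ± 1.4790i


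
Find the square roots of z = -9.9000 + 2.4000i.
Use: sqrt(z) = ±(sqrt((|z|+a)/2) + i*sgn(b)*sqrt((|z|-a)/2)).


|z| = sqrt(98.01+5.76) = 10.1868
sqrt((|z|+a)/2) = sqrt((10.1868+(-9.9))/2) = sqrt(0.1434) = 0.3787
sqrt((|z|-a)/2) = sqrt((10.1868-(-9.9))/2) = sqrt(10.0434) = 3.1691

±(0.3787 + 3.1691i) i.e. 0.3787 + 3.1691i and -0.3787 - 3.1691i


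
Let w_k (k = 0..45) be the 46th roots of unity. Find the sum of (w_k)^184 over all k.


The roots are w_k = w^k with w = e^(2*pi*i/46), and (w^k)^184 = (w^184)^k.
So S = 1 + u + u^2 + ... + u^(45) with u = w^184.
184 = 4*46 + 0, so 184 is a multiple of 46 and u = (w^46)^4 = 1.
Every one of the 46 terms equals 1: S = 46

S = 46


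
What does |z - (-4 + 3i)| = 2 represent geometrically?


|z - z0| = r is a circle with center z0 and radius r.
Center = (-4, 3), radius = 2

Circle with center (-4, 3) and radius 2


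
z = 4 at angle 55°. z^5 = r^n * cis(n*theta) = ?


r^5 = 4^5 = 1024
n*theta = 5*55° = 275° = 275° (mod 360)
a = 1024*cos(275°) = 89.2475
b = 1024*sin(275°) = -1020.1034

1024 cis(275°) = 89.2475 - 1020.1034i


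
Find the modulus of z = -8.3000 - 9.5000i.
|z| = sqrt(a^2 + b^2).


|z| = sqrt((-8.3)^2 + (-9.5)^2) = sqrt(68.89 + 90.25) = sqrt(159.14) = 12.6151

|z| = 12.6151


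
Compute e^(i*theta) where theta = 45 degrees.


cos(45°) = 0.7071
sin(45°) = 0.7071

e^(i*45°) = 0.7071 + 0.7071i


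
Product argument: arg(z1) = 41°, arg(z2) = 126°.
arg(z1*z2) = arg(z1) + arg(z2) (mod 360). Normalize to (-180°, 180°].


arg(z1*z2) = 41° + 126° = 167°
Normalized to (-180°, 180°]: 167°

167°


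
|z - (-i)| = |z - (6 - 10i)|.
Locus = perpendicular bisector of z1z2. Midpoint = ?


Equal distances means the locus is the perpendicular bisector of z1 and z2.
Midpoint = ((0+6)/2, (-1+(-10))/2) = (3.0000, -5.5000)

Perpendicular bisector through (3.0000, -5.5000)


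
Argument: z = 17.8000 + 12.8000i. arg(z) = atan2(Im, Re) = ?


Re = 17.8, Im = 12.8
arg = atan2(12.8, 17.8) = 35.7200 degrees

arg(z) = 35.7200 degrees


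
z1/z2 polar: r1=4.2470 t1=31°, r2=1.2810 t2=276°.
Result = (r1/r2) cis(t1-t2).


r = 4.2470 / 1.2810 = 3.3154
theta = 31° - 276° = -245° = 115° (mod 360)

3.3154 cis(115°)


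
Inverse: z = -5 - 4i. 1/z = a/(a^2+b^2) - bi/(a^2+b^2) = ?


|z|^2 = 25+16 = 41
1/z = (-5 + 4i)/41

1/z = -0.1220 + 0.0976i


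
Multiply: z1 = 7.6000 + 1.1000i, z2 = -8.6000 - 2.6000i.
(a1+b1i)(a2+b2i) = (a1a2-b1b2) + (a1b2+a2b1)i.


Real = 7.6*(-8.6) - 1.1*(-2.6) = -65.36 - (-2.86) = -62.5
Imag = 7.6*(-2.6) - (8.6)*1.1 = -19.76 - (9.46) = -29.22

-62.5000 - 29.2200i


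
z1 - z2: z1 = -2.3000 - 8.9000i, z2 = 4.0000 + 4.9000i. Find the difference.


Real: -2.3 - 4 = -6.3
Imag: -8.9 - 4.9 = -13.8

-6.3000 - 13.8000i


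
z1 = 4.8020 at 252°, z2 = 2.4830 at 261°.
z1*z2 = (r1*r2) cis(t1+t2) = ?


r = 4.8020 * 2.4830 = 11.9234
theta = 252° + 261° = 513° = 153° (mod 360)

11.9234 cis(153°)


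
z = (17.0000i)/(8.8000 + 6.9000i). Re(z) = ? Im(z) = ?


Multiply by conjugate: (17.0000i)(8.8000 - 6.9000i) / (8.8^2 + 6.9^2)
Numerator real = 0*8.8 + 17*6.9 = 117.3
Numerator imag = 17*8.8 - 0*6.9 = 149.6
Denominator = 125.05
Re(z) = 117.3/125.05 = 0.9380
Im(z) = 149.6/125.05 = 1.1963

Re(z) = 0.9380, Im(z) = 1.1963


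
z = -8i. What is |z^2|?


|z| = sqrt(0+64) = sqrt(64) = 8
|z^2| = |z|^2 = 8^2 = 64

|z^2| = 64


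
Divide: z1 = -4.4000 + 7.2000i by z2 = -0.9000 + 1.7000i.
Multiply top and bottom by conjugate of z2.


Conjugate of z2 = -0.9000 - 1.7000i
Numerator: (-4.4000 + 7.2000i)(-0.9000 - 1.7000i) = 16.2000 + 1.0000i
Denominator: (-0.9)^2 + 1.7^2 = 3.7
Result = (16.2000 + 1.0000i)/3.7

4.3784 + 0.2703i


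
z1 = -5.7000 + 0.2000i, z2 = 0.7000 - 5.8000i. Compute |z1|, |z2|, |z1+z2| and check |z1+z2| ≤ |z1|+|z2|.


|z1| = sqrt((-5.7)^2 + 0.2^2) = sqrt(32.53) = 5.7035
|z2| = sqrt(0.7^2 + (-5.8)^2) = sqrt(34.13) = 5.8421
z1+z2 = -5.0000 - 5.6000i
|z1+z2| = sqrt(56.36) = 7.5073
|z1|+|z2| = 5.7035 + 5.8421 = 11.5456

|z1+z2| = 7.5073 ≤ |z1|+|z2| = 11.5456 (verified)


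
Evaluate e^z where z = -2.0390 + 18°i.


e^-2.0390 = 0.1302
cos(18°) = 0.9511
sin(18°) = 0.309
Real = 0.1302*0.9511 = 0.1238
Imag = 0.1302*0.309 = 0.0402

0.1238 + 0.0402i


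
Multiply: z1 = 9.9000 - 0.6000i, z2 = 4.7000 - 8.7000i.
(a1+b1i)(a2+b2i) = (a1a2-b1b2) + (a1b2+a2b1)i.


Real = 9.9*4.7 - (-0.6)*(-8.7) = 46.53 - 5.22 = 41.31
Imag = 9.9*(-8.7) + 4.7*(-0.6) = -86.13 - (2.82) = -88.95

41.3100 - 88.9500i


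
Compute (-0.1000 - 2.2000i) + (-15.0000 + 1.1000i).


Real: -0.1 - 15 = -15.1
Imag: -2.2 + 1.1 = -1.1

-15.1000 - 1.1000i


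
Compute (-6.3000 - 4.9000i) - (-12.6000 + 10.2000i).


Real: -6.3 + 12.6 = 6.3
Imag: -4.9 - 10.2 = -15.1

6.3000 - 15.1000i


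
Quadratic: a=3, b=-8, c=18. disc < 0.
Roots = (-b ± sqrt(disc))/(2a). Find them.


disc = (-8)^2 - 4*3*18 = 64 - 216 = -152
sqrt(|disc|) = sqrt(152) = 12.3288
Real part = 8/(2*3) = 1.3333
Imag part = 12.3288/(2*3) = 2.0548

1.3333 ± 2.0548i


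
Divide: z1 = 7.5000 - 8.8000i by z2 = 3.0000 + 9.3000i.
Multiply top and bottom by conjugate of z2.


Conjugate of z2 = 3.0000 - 9.3000i
Numerator: (7.5000 - 8.8000i)(3.0000 - 9.3000i) = -59.3400 - 96.1500i
Denominator: 3^2 + 9.3^2 = 95.49
Result = (-59.3400 - 96.1500i)/95.49

-0.6214 - 1.0069i


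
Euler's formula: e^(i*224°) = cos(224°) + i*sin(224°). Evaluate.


cos(224°) = -0.7193
sin(224°) = -0.6947

e^(i*224°) = -0.7193 - 0.6947i


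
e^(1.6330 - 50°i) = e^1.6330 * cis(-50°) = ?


e^1.6330 = 5.1192
cos(-50°) = 0.6428
sin(-50°) = -0.76604
Real = 5.1192*0.6428 = 3.2906
Imag = 5.1192*(-0.76604) = -3.9215

3.2906 - 3.9215i


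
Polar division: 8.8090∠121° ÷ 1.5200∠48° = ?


r = 8.8090 / 1.5200 = 5.7954
theta = 121° - 48° = 73° = 73° (mod 360)

5.7954 cis(73°)


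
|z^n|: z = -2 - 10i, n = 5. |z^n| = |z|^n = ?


|z| = sqrt(4+100) = sqrt(104) = 10.1980
|z^5| = |z|^5 = (sqrt(104))^5 = 104^2 * sqrt(104) = 10816*sqrt(104)

|z^5| = 10816*sqrt(104) ≈ 110301.9901


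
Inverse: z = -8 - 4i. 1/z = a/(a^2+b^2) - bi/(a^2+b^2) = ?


|z|^2 = 64+16 = 80
1/z = (-8 + 4i)/80

1/z = -0.1000 + 0.0500i


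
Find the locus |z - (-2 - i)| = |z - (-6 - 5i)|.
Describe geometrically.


Equal distances means the locus is the perpendicular bisector of z1 and z2.
Midpoint = ((-2+(-6))/2, (-1+(-5))/2) = (-4.0000, -3.0000)

Perpendicular bisector through (-4.0000, -3.0000)


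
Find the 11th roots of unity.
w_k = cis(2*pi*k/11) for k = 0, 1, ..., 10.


The 11th roots of unity are cis(360k/11°) for k=0..10
Angle step = 360/11 = 32.7273°
Primitive root: cis(32.7273°)
Primitive root = 0.8413 + 0.5406i

11 roots at angles: 0°, 32.7273°, 65.4545°, 98.1818°, 130.9091°, 163.6364°, 196.3636°, 229.0909°, 261.8182°, 294.5455°, 327.2727°


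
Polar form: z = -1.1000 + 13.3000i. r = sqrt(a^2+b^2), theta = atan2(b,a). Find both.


r = sqrt(1.21+176.89) = sqrt(178.1) = 13.3454
theta = atan2(13.3, -1.1) = 94.7280 degrees

r = 13.3454, theta = 94.7280 degrees


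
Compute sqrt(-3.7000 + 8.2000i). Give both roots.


|z| = sqrt(13.69+67.24) = 8.9961
sqrt((|z|+a)/2) = sqrt((8.9961+(-3.7))/2) = sqrt(2.6481) = 1.6273
sqrt((|z|-a)/2) = sqrt((8.9961-(-3.7))/2) = sqrt(6.3481) = 2.5195

±(1.6273 + 2.5195i) i.e. 1.6273 + 2.5195i and -1.6273 - 2.5195i


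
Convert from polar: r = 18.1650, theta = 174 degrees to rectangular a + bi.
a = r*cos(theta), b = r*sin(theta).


a = 18.1650*cos(174°) = 18.1650*(-0.99452) = -18.0655
b = 18.1650*sin(174°) = 18.1650*0.10453 = 1.8988

-18.0655 + 1.8988i


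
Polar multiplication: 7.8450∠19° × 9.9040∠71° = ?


r = 7.8450 * 9.9040 = 77.6969
theta = 19° + 71° = 90° = 90° (mod 360)

77.6969 cis(90°)


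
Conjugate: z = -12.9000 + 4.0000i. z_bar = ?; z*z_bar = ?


z_bar = -12.9000 - 4.0000i
z*z_bar = (-12.9)^2 + 4^2 = 166.41 + 16 = 182.41

z_bar = -12.9000 - 4.0000i, z*z_bar = 182.41


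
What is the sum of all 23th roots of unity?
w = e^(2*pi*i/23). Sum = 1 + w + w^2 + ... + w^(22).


The sum of all 23th roots of unity is 0.
Geometric series: (1 - w^23)/(1 - w) = (1-1)/(1-w) = 0 since w^23 = 1, w ≠ 1.
Alternatively: coefficient of z^22 in z^23 - 1 is 0.

0


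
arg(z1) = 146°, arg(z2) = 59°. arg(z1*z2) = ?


arg(z1*z2) = 146° + 59° = 205°
Normalized to (-180°, 180°]: -155°

-155°


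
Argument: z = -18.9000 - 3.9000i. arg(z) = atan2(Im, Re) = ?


Re = -18.9, Im = -3.9
arg = atan2(-3.9, -18.9) = -168.3407 degrees

arg(z) = -168.3407 degrees


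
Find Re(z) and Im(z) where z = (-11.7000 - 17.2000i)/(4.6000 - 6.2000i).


Multiply by conjugate: (-11.7000 - 17.2000i)(4.6000 + 6.2000i) / (4.6^2 + (-6.2)^2)
Numerator real = -11.7*4.6 - (17.2)*(-6.2) = 52.82
Numerator imag = -17.2*4.6 - (-11.7)*(-6.2) = -151.66
Denominator = 59.6
Re(z) = 52.82/59.6 = 0.8862
Im(z) = -151.66/59.6 = -2.5446

Re(z) = 0.8862, Im(z) = -2.5446


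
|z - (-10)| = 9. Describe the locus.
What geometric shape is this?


|z - z0| = r is a circle with center z0 and radius r.
Center = (-10, 0), radius = 9

Circle with center (-10, 0) and radius 9


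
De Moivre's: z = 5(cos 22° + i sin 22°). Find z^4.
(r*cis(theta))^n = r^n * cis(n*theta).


r^4 = 5^4 = 625
n*theta = 4*22° = 88° = 88° (mod 360)
a = 625*cos(88°) = 21.8122
b = 625*sin(88°) = 624.6193

625 cis(88°) = 21.8122 + 624.6193i


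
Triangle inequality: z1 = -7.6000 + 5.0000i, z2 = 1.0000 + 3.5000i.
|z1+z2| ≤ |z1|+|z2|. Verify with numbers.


|z1| = sqrt((-7.6)^2 + 5^2) = sqrt(82.76) = 9.0973
|z2| = sqrt(1^2 + 3.5^2) = sqrt(13.25) = 3.6401
z1+z2 = -6.6000 + 8.5000i
|z1+z2| = sqrt(115.81) = 10.7615
|z1|+|z2| = 9.0973 + 3.6401 = 12.7374

|z1+z2| = 10.7615 ≤ |z1|+|z2| = 12.7374 (verified)


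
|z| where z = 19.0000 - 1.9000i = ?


|z| = sqrt(19^2 + (-1.9)^2) = sqrt(361 + 3.61) = sqrt(364.61) = 19.0948

|z| = 19.0948


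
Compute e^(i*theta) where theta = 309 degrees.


cos(309°) = 0.6293
sin(309°) = -0.7771

e^(i*309°) = 0.6293 - 0.7771i


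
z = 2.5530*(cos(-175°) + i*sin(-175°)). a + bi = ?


a = 2.5530*cos(-175°) = 2.5530*(-0.9962) = -2.5433
b = 2.5530*sin(-175°) = 2.5530*(-0.08716) = -0.2225

-2.5433 - 0.2225i


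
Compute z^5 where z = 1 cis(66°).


r^5 = 1^5 = 1
n*theta = 5*66° = 330° = 330° (mod 360)
a = 1*cos(330°) = 0.8660
b = 1*sin(330°) = -0.5000

1 cis(330°) = 0.8660 - 0.5000i


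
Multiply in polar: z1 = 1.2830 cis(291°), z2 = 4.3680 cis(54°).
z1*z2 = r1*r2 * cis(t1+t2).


r = 1.2830 * 4.3680 = 5.6041
theta = 291° + 54° = 345° = 345° (mod 360)

5.6041 cis(345°)


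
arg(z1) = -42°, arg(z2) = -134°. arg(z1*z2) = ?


arg(z1*z2) = -42° - 134° = -176°
Normalized to (-180°, 180°]: -176°

-176°


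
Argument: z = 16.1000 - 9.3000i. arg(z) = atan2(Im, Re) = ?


Re = 16.1, Im = -9.3
arg = atan2(-9.3, 16.1) = -30.0124 degrees

arg(z) = -30.0124 degrees


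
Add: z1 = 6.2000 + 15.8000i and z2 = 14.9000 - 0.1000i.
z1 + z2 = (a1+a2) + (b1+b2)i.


Real: 6.2 + 14.9 = 21.1
Imag: 15.8 - 0.1 = 15.7

21.1000 + 15.7000i


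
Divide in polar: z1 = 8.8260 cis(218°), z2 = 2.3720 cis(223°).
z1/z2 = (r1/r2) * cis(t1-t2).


r = 8.8260 / 2.3720 = 3.7209
theta = 218° - 223° = -5° = 355° (mod 360)

3.7209 cis(355°)


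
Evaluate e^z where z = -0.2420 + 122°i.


e^-0.2420 = 0.7851
cos(122°) = -0.5299
sin(122°) = 0.848
Real = 0.7851*(-0.5299) = -0.4160
Imag = 0.7851*0.848 = 0.6658

-0.4160 + 0.6658i


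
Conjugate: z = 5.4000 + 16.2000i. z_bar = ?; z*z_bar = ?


z_bar = 5.4000 - 16.2000i
z*z_bar = 5.4^2 + 16.2^2 = 29.16 + 262.44 = 291.6

z_bar = 5.4000 - 16.2000i, z*z_bar = 291.6


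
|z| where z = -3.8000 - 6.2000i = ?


|z| = sqrt((-3.8)^2 + (-6.2)^2) = sqrt(14.44 + 38.44) = sqrt(52.88) = 7.2719

|z| = 7.2719


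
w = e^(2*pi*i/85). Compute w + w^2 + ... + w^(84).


With w = e^(2*pi*i/85), all 85 of the 85th roots of unity w^0 = 1, w, ..., w^(84) sum to 0: 1 + w + ... + w^(84) = (1 - w^85)/(1 - w) = 0 since w^85 = 1, w ≠ 1.
Removing the root 1: w + w^2 + ... + w^(84) = 0 - 1 = -1

Sum = -1


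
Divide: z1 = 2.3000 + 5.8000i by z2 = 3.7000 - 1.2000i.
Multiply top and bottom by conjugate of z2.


Conjugate of z2 = 3.7000 + 1.2000i
Numerator: (2.3000 + 5.8000i)(3.7000 + 1.2000i) = 1.5500 + 24.2200i
Denominator: 3.7^2 + (-1.2)^2 = 15.13
Result = (1.5500 + 24.2200i)/15.13

0.1024 + 1.6008i


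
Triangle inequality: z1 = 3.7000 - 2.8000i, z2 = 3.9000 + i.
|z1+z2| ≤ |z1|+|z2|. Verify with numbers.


|z1| = sqrt(3.7^2 + (-2.8)^2) = sqrt(21.53) = 4.6400
|z2| = sqrt(3.9^2 + 1^2) = sqrt(16.21) = 4.0262
z1+z2 = 7.6000 - 1.8000i
|z1+z2| = sqrt(61) = 7.8102
|z1|+|z2| = 4.6400 + 4.0262 = 8.6662

|z1+z2| = 7.8102 ≤ |z1|+|z2| = 8.6662 (verified)


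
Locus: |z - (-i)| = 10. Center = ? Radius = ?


|z - z0| = r is a circle with center z0 and radius r.
Center = (0, -1), radius = 10

Circle with center (0, -1) and radius 10


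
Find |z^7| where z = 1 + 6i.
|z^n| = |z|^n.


|z| = sqrt(1+36) = sqrt(37) = 6.0828
|z^7| = |z|^7 = (sqrt(37))^7 = 37^3 * sqrt(37) = 50653*sqrt(37)

|z^7| = 50653*sqrt(37) ≈ 308110.1704


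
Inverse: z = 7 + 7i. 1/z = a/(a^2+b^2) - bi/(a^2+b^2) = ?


|z|^2 = 49+49 = 98
1/z = (7 - 7i)/98

1/z = 0.0714 - 0.0714i


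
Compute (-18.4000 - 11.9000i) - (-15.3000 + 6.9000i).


Real: -18.4 + 15.3 = -3.1
Imag: -11.9 - 6.9 = -18.8

-3.1000 - 18.8000i


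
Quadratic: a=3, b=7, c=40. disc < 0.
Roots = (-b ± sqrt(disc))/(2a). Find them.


disc = 7^2 - 4*3*40 = 49 - 480 = -431
sqrt(|disc|) = sqrt(431) = 20.7605
Real part = -7/(2*3) = -1.1667
Imag part = 20.7605/(2*3) = 3.4601

-1.1667 ± 3.4601i


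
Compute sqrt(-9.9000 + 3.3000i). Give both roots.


|z| = sqrt(98.01+10.89) = 10.4355
sqrt((|z|+a)/2) = sqrt((10.4355+(-9.9))/2) = sqrt(0.2678) = 0.5175
sqrt((|z|-a)/2) = sqrt((10.4355-(-9.9))/2) = sqrt(10.1678) = 3.1887

±(0.5175 + 3.1887i) i.e. 0.5175 + 3.1887i and -0.5175 - 3.1887i


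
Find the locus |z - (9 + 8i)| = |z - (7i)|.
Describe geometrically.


Equal distances means the locus is the perpendicular bisector of z1 and z2.
Midpoint = ((9+0)/2, (8+7)/2) = (4.5000, 7.5000)

Perpendicular bisector through (4.5000, 7.5000)


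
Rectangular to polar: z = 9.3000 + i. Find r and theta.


r = sqrt(86.49+1) = sqrt(87.49) = 9.3536
theta = atan2(1, 9.3) = 6.1373 degrees

r = 9.3536, theta = 6.1373 degrees


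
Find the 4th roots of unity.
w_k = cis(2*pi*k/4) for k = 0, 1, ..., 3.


The 4th roots of unity are cis(360k/4°) for k=0..3
Angle step = 360/4 = 90°
Primitive root: cis(90°)
Primitive root = 0 + 1.0000i

4 roots at angles: 0°, 90°, 180°, 270°


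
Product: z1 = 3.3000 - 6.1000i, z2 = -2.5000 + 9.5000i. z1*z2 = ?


Real = 3.3*(-2.5) - (-6.1)*9.5 = -8.25 - (-57.95) = 49.7
Imag = 3.3*9.5 - (2.5)*(-6.1) = 31.35 + 15.25 = 46.6

49.7000 + 46.6000i


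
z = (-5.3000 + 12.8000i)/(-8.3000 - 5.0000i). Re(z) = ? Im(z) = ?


Multiply by conjugate: (-5.3000 + 12.8000i)(-8.3000 + 5.0000i) / ((-8.3)^2 + (-5)^2)
Numerator real = -5.3*(-8.3) + 12.8*(-5) = -20.01
Numerator imag = 12.8*(-8.3) - (-5.3)*(-5) = -132.74
Denominator = 93.89
Re(z) = -20.01/93.89 = -0.2131
Im(z) = -132.74/93.89 = -1.4138

Re(z) = -0.2131, Im(z) = -1.4138


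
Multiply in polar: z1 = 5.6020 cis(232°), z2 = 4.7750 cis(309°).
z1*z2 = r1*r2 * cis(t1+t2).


r = 5.6020 * 4.7750 = 26.7496
theta = 232° + 309° = 541° = 181° (mod 360)

26.7496 cis(181°)


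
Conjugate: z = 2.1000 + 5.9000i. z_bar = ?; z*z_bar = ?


z_bar = 2.1000 - 5.9000i
z*z_bar = 2.1^2 + 5.9^2 = 4.41 + 34.81 = 39.22

z_bar = 2.1000 - 5.9000i, z*z_bar = 39.22


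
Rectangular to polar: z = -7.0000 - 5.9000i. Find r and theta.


r = sqrt(49+34.81) = sqrt(83.81) = 9.1548
theta = atan2(-5.9, -7) = -139.8739 degrees

r = 9.1548, theta = -139.8739 degrees


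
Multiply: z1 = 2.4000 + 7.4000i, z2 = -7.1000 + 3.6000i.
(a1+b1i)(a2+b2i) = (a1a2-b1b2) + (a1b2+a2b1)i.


Real = 2.4*(-7.1) - 7.4*3.6 = -17.04 - 26.64 = -43.68
Imag = 2.4*3.6 - (7.1)*7.4 = 8.64 - (52.54) = -43.9

-43.6800 - 43.9000i


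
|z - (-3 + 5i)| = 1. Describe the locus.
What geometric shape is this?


|z - z0| = r is a circle with center z0 and radius r.
Center = (-3, 5), radius = 1

Circle with center (-3, 5) and radius 1


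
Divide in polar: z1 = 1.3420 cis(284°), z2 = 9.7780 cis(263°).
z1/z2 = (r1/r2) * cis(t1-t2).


r = 1.3420 / 9.7780 = 0.1372
theta = 284° - 263° = 21° = 21° (mod 360)

0.1372 cis(21°)


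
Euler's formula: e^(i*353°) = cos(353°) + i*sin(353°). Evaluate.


cos(353°) = 0.9925
sin(353°) = -0.1219

e^(i*353°) = 0.9925 - 0.1219i


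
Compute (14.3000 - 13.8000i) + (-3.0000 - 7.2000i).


Real: 14.3 - 3 = 11.3
Imag: -13.8 - 7.2 = -21

11.3000 - 21.0000i


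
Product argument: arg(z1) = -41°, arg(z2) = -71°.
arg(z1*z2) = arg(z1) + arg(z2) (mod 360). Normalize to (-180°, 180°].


arg(z1*z2) = -41° - 71° = -112°
Normalized to (-180°, 180°]: -112°

-112°


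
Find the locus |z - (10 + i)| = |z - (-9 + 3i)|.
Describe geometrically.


Equal distances means the locus is the perpendicular bisector of z1 and z2.
Midpoint = ((10+(-9))/2, (1+3)/2) = (0.5000, 2.0000)

Perpendicular bisector through (0.5000, 2.0000)


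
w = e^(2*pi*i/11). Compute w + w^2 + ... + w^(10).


With w = e^(2*pi*i/11), all 11 of the 11th roots of unity w^0 = 1, w, ..., w^(10) sum to 0: 1 + w + ... + w^(10) = (1 - w^11)/(1 - w) = 0 since w^11 = 1, w ≠ 1.
Removing the root 1: w + w^2 + ... + w^(10) = 0 - 1 = -1

Sum = -1


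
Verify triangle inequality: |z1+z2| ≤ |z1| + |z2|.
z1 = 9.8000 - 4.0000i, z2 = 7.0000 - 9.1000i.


|z1| = sqrt(9.8^2 + (-4)^2) = sqrt(112.04) = 10.5849
|z2| = sqrt(7^2 + (-9.1)^2) = sqrt(131.81) = 11.4809
z1+z2 = 16.8000 - 13.1000i
|z1+z2| = sqrt(453.85) = 21.3038
|z1|+|z2| = 10.5849 + 11.4809 = 22.0658

|z1+z2| = 21.3038 ≤ |z1|+|z2| = 22.0658 (verified)


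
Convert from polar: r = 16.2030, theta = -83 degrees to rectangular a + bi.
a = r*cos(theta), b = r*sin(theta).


a = 16.2030*cos(-83°) = 16.2030*0.121869 = 1.9746
b = 16.2030*sin(-83°) = 16.2030*(-0.992546) = -16.0822

1.9746 - 16.0822i


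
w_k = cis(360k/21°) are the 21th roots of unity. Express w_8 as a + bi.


Angle = 360*8/21 = 137.1429°
a = cos(137.1429°) = -0.7331
b = sin(137.1429°) = 0.6802

-0.7331 + 0.6802i


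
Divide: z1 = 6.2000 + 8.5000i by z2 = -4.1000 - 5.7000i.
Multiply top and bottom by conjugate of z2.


Conjugate of z2 = -4.1000 + 5.7000i
Numerator: (6.2000 + 8.5000i)(-4.1000 + 5.7000i) = -73.8700 + 0.4900i
Denominator: (-4.1)^2 + (-5.7)^2 = 49.3
Result = (-73.8700 + 0.4900i)/49.3

-1.4984 + 0.0099i


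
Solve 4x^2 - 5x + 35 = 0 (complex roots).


disc = (-5)^2 - 4*4*35 = 25 - 560 = -535
sqrt(|disc|) = sqrt(535) = 23.1301
Real part = 5/(2*4) = 0.6250
Imag part = 23.1301/(2*4) = 2.8913

0.6250 ± 2.8913i


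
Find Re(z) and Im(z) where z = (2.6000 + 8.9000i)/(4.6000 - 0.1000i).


Multiply by conjugate: (2.6000 + 8.9000i)(4.6000 + 0.1000i) / (4.6^2 + (-0.1)^2)
Numerator real = 2.6*4.6 + 8.9*(-0.1) = 11.07
Numerator imag = 8.9*4.6 - 2.6*(-0.1) = 41.2
Denominator = 21.17
Re(z) = 11.07/21.17 = 0.5229
Im(z) = 41.2/21.17 = 1.9462

Re(z) = 0.5229, Im(z) = 1.9462


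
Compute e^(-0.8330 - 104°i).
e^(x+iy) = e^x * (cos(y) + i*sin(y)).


e^-0.8330 = 0.4347
cos(-104°) = -0.2419
sin(-104°) = -0.9703
Real = 0.4347*(-0.2419) = -0.1052
Imag = 0.4347*(-0.9703) = -0.4218

-0.1052 - 0.4218i


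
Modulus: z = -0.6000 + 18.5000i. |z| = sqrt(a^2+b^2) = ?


|z| = sqrt((-0.6)^2 + 18.5^2) = sqrt(0.36 + 342.25) = sqrt(342.61) = 18.5097

|z| = 18.5097


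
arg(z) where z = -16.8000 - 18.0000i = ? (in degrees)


Re = -16.8, Im = -18
arg = atan2(-18, -16.8) = -133.0251 degrees

arg(z) = -133.0251 degrees


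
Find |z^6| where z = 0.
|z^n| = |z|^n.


|z| = sqrt(0+0) = sqrt(0) = 0
|z^6| = |z|^6 = 0^6 = 0

|z^6| = 0


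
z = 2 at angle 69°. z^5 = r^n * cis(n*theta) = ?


r^5 = 2^5 = 32
n*theta = 5*69° = 345° = 345° (mod 360)
a = 32*cos(345°) = 30.9096
b = 32*sin(345°) = -8.2822

32 cis(345°) = 30.9096 - 8.2822i


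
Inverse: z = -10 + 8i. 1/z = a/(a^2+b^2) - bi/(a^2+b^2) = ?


|z|^2 = 100+64 = 164
1/z = (-10 - 8i)/164

1/z = -0.0610 - 0.0488i


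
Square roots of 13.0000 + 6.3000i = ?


|z| = sqrt(169+39.69) = 14.4461
sqrt((|z|+a)/2) = sqrt((14.4461+13)/2) = sqrt(13.7231) = 3.7045
sqrt((|z|-a)/2) = sqrt((14.4461-13)/2) = sqrt(0.7231) = 0.8503

±(3.7045 + 0.8503i) i.e. 3.7045 + 0.8503i and -3.7045 - 0.8503i


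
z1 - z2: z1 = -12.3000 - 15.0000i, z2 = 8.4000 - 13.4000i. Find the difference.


Real: -12.3 - 8.4 = -20.7
Imag: -15 + 13.4 = -1.6

-20.7000 - 1.6000i


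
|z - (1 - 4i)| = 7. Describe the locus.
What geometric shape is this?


|z - z0| = r is a circle with center z0 and radius r.
Center = (1, -4), radius = 7

Circle with center (1, -4) and radius 7


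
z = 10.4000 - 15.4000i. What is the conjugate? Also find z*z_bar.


z_bar = 10.4000 + 15.4000i
z*z_bar = 10.4^2 + (-15.4)^2 = 108.16 + 237.16 = 345.32

z_bar = 10.4000 + 15.4000i, z*z_bar = 345.32


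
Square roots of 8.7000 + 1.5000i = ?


|z| = sqrt(75.69+2.25) = 8.8284
sqrt((|z|+a)/2) = sqrt((8.8284+8.7)/2) = sqrt(8.7642) = 2.9604
sqrt((|z|-a)/2) = sqrt((8.8284-8.7)/2) = sqrt(0.0642) = 0.2533

±(2.9604 + 0.2533i) i.e. 2.9604 + 0.2533i and -2.9604 - 0.2533i


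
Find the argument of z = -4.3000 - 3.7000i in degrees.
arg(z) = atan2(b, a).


Re = -4.3, Im = -3.7
arg = atan2(-3.7, -4.3) = -139.2892 degrees

arg(z) = -139.2892 degrees


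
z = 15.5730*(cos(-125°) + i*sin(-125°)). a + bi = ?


a = 15.5730*cos(-125°) = 15.5730*(-0.573576) = -8.9323
b = 15.5730*sin(-125°) = 15.5730*(-0.819152) = -12.7567

-8.9323 - 12.7567i


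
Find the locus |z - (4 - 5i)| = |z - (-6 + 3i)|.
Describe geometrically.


Equal distances means the locus is the perpendicular bisector of z1 and z2.
Midpoint = ((4+(-6))/2, (-5+3)/2) = (-1.0000, -1.0000)

Perpendicular bisector through (-1.0000, -1.0000)


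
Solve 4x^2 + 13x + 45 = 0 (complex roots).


disc = 13^2 - 4*4*45 = 169 - 720 = -551
sqrt(|disc|) = sqrt(551) = 23.4734
Real part = -13/(2*4) = -1.6250
Imag part = 23.4734/(2*4) = 2.9342

-1.6250 ± 2.9342i


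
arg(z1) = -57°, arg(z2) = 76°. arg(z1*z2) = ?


arg(z1*z2) = -57° + 76° = 19°
Normalized to (-180°, 180°]: 19°

19°


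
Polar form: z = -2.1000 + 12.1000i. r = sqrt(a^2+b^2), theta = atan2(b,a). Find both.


r = sqrt(4.41+146.41) = sqrt(150.82) = 12.2809
theta = atan2(12.1, -2.1) = 99.8458 degrees

r = 12.2809, theta = 99.8458 degrees


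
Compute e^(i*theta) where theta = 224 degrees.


cos(224°) = -0.7193
sin(224°) = -0.6947

e^(i*224°) = -0.7193 - 0.6947i


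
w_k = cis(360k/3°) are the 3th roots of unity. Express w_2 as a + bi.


Angle = 360*2/3 = 240°
a = cos(240°) = -0.5000
b = sin(240°) = -0.8660

-0.5000 - 0.8660i


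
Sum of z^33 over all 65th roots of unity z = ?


The roots are w_k = w^k with w = e^(2*pi*i/65), and (w^k)^33 = (w^33)^k.
So S = 1 + u + u^2 + ... + u^(64) with u = w^33.
33 = 0*65 + 33, so 33 is not a multiple of 65: u = w^33 ≠ 1 (w is a primitive 65th root), while u^65 = (w^65)^33 = 1.
Geometric series: S = (1 - u^65)/(1 - u) = (1 - 1)/(1 - u) = 0

S = 0


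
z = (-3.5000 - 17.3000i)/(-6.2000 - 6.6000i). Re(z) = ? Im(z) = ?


Multiply by conjugate: (-3.5000 - 17.3000i)(-6.2000 + 6.6000i) / ((-6.2)^2 + (-6.6)^2)
Numerator real = -3.5*(-6.2) - (17.3)*(-6.6) = 135.88
Numerator imag = -17.3*(-6.2) - (-3.5)*(-6.6) = 84.16
Denominator = 82
Re(z) = 135.88/82 = 1.6571
Im(z) = 84.16/82 = 1.0263

Re(z) = 1.6571, Im(z) = 1.0263


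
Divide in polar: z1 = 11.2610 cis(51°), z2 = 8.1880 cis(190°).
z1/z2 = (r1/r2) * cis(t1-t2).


r = 11.2610 / 8.1880 = 1.3753
theta = 51° - 190° = -139° = 221° (mod 360)

1.3753 cis(221°)


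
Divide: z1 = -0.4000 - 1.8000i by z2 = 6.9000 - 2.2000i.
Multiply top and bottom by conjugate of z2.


Conjugate of z2 = 6.9000 + 2.2000i
Numerator: (-0.4000 - 1.8000i)(6.9000 + 2.2000i) = 1.2000 - 13.3000i
Denominator: 6.9^2 + (-2.2)^2 = 52.45
Result = (1.2000 - 13.3000i)/52.45

0.0229 - 0.2536i


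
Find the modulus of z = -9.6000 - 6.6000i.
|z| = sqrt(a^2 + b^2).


|z| = sqrt((-9.6)^2 + (-6.6)^2) = sqrt(92.16 + 43.56) = sqrt(135.72) = 11.6499

|z| = 11.6499


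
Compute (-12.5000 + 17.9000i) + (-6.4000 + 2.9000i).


Real: -12.5 - 6.4 = -18.9
Imag: 17.9 + 2.9 = 20.8

-18.9000 + 20.8000i


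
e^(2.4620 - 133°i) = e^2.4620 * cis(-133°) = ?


e^2.4620 = 11.7282
cos(-133°) = -0.682
sin(-133°) = -0.731354
Real = 11.7282*(-0.682) = -7.9986
Imag = 11.7282*(-0.731354) = -8.5775

-7.9986 - 8.5775i


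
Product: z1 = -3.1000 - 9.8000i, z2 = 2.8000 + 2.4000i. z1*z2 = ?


Real = -3.1*2.8 - (-9.8)*2.4 = -8.68 - (-23.52) = 14.84
Imag = -3.1*2.4 + 2.8*(-9.8) = -7.44 - (27.44) = -34.88

14.8400 - 34.8800i


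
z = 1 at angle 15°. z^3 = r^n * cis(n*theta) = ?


r^3 = 1^3 = 1
n*theta = 3*15° = 45° = 45° (mod 360)
a = 1*cos(45°) = 0.7071
b = 1*sin(45°) = 0.7071

1 cis(45°) = 0.7071 + 0.7071i


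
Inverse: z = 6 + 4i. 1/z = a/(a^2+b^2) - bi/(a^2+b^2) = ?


|z|^2 = 36+16 = 52
1/z = (6 - 4i)/52

1/z = 0.1154 - 0.0769i


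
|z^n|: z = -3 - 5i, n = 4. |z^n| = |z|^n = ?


|z| = sqrt(9+25) = sqrt(34) = 5.8310
|z^4| = |z|^4 = (sqrt(34))^4 = 34^2 = 1156

|z^4| = 1156


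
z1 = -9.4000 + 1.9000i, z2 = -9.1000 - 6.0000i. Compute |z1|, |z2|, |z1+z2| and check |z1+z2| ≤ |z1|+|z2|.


|z1| = sqrt((-9.4)^2 + 1.9^2) = sqrt(91.97) = 9.5901
|z2| = sqrt((-9.1)^2 + (-6)^2) = sqrt(118.81) = 10.9000
z1+z2 = -18.5000 - 4.1000i
|z1+z2| = sqrt(359.06) = 18.9489
|z1|+|z2| = 9.5901 + 10.9000 = 20.4901

|z1+z2| = 18.9489 ≤ |z1|+|z2| = 20.4901 (verified)


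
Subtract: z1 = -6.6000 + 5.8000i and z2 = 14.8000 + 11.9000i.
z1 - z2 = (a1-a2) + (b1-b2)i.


Real: -6.6 - 14.8 = -21.4
Imag: 5.8 - 11.9 = -6.1

-21.4000 - 6.1000i


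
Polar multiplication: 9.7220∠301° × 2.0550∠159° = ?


r = 9.7220 * 2.0550 = 19.9787
theta = 301° + 159° = 460° = 100° (mod 360)

19.9787 cis(100°)


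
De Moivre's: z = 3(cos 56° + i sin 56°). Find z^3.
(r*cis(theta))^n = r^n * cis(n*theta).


r^3 = 3^3 = 27
n*theta = 3*56° = 168° = 168° (mod 360)
a = 27*cos(168°) = -26.4100
b = 27*sin(168°) = 5.6136

27 cis(168°) = -26.4100 + 5.6136i


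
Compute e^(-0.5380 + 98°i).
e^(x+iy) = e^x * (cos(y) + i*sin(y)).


e^-0.5380 = 0.5839
cos(98°) = -0.1392
sin(98°) = 0.9903
Real = 0.5839*(-0.1392) = -0.0813
Imag = 0.5839*0.9903 = 0.5782

-0.0813 + 0.5782i


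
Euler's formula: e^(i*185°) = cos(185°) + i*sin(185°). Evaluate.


cos(185°) = -0.9962
sin(185°) = -0.0872

e^(i*185°) = -0.9962 - 0.0872i


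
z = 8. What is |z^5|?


|z| = sqrt(64+0) = sqrt(64) = 8
|z^5| = |z|^5 = 8^5 = 32768

|z^5| = 32768


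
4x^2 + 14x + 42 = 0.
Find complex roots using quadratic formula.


disc = 14^2 - 4*4*42 = 196 - 672 = -476
sqrt(|disc|) = sqrt(476) = 21.8174
Real part = -14/(2*4) = -1.7500
Imag part = 21.8174/(2*4) = 2.7272

-1.7500 ± 2.7272i


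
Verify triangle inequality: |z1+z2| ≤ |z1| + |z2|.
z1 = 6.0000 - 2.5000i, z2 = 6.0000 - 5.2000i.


|z1| = sqrt(6^2 + (-2.5)^2) = sqrt(42.25) = 6.5000
|z2| = sqrt(6^2 + (-5.2)^2) = sqrt(63.04) = 7.9398
z1+z2 = 12.0000 - 7.7000i
|z1+z2| = sqrt(203.29) = 14.2580
|z1|+|z2| = 6.5000 + 7.9398 = 14.4398

|z1+z2| = 14.2580 ≤ |z1|+|z2| = 14.4398 (verified)


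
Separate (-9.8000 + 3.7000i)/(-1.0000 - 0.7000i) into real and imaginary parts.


Multiply by conjugate: (-9.8000 + 3.7000i)(-1.0000 + 0.7000i) / ((-1)^2 + (-0.7)^2)
Numerator real = -9.8*(-1) + 3.7*(-0.7) = 7.21
Numerator imag = 3.7*(-1) - (-9.8)*(-0.7) = -10.56
Denominator = 1.49
Re(z) = 7.21/1.49 = 4.8389
Im(z) = -10.56/1.49 = -7.0872

Re(z) = 4.8389, Im(z) = -7.0872


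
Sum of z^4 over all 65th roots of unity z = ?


The roots are w_k = w^k with w = e^(2*pi*i/65), and (w^k)^4 = (w^4)^k.
So S = 1 + u + u^2 + ... + u^(64) with u = w^4.
4 = 0*65 + 4, so 4 is not a multiple of 65: u = w^4 ≠ 1 (w is a primitive 65th root), while u^65 = (w^65)^4 = 1.
Geometric series: S = (1 - u^65)/(1 - u) = (1 - 1)/(1 - u) = 0

S = 0


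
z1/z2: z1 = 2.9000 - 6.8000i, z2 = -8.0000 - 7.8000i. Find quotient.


Conjugate of z2 = -8.0000 + 7.8000i
Numerator: (2.9000 - 6.8000i)(-8.0000 + 7.8000i) = 29.8400 + 77.0200i
Denominator: (-8)^2 + (-7.8)^2 = 124.84
Result = (29.8400 + 77.0200i)/124.84

0.2390 + 0.6169i


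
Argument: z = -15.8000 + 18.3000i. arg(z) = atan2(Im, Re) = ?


Re = -15.8, Im = 18.3
arg = atan2(18.3, -15.8) = 130.8069 degrees

arg(z) = 130.8069 degrees


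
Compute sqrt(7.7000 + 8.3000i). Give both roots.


|z| = sqrt(59.29+68.89) = 11.3217
sqrt((|z|+a)/2) = sqrt((11.3217+7.7)/2) = sqrt(9.5108) = 3.0840
sqrt((|z|-a)/2) = sqrt((11.3217-7.7)/2) = sqrt(1.8108) = 1.3457

±(3.0840 + 1.3457i) i.e. 3.0840 + 1.3457i and -3.0840 - 1.3457i


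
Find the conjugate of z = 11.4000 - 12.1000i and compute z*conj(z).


z_bar = 11.4000 + 12.1000i
z*z_bar = 11.4^2 + (-12.1)^2 = 129.96 + 146.41 = 276.37

z_bar = 11.4000 + 12.1000i, z*z_bar = 276.37


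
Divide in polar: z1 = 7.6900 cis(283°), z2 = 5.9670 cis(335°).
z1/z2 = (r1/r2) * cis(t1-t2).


r = 7.6900 / 5.9670 = 1.2888
theta = 283° - 335° = -52° = 308° (mod 360)

1.2888 cis(308°)


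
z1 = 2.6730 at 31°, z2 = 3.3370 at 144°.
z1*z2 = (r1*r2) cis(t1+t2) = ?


r = 2.6730 * 3.3370 = 8.9198
theta = 31° + 144° = 175° = 175° (mod 360)

8.9198 cis(175°)


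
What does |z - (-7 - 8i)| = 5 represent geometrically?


|z - z0| = r is a circle with center z0 and radius r.
Center = (-7, -8), radius = 5

Circle with center (-7, -8) and radius 5


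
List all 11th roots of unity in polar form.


The 11th roots of unity are cis(360k/11°) for k=0..10
Angle step = 360/11 = 32.7273°
Primitive root: cis(32.7273°)
Primitive root = 0.8413 + 0.5406i

11 roots at angles: 0°, 32.7273°, 65.4545°, 98.1818°, 130.9091°, 163.6364°, 196.3636°, 229.0909°, 261.8182°, 294.5455°, 327.2727°


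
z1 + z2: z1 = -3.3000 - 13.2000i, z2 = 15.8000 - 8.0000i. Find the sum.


Real: -3.3 + 15.8 = 12.5
Imag: -13.2 - 8 = -21.2

12.5000 - 21.2000i


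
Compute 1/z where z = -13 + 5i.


|z|^2 = 169+25 = 194
1/z = (-13 - 5i)/194

1/z = -0.0670 - 0.0258i


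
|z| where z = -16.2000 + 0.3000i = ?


|z| = sqrt((-16.2)^2 + 0.3^2) = sqrt(262.44 + 0.09) = sqrt(262.53) = 16.2028

|z| = 16.2028


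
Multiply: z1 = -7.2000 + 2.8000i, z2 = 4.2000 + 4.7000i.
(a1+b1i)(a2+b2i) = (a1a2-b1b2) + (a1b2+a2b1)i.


Real = -7.2*4.2 - 2.8*4.7 = -30.24 - 13.16 = -43.4
Imag = -7.2*4.7 + 4.2*2.8 = -33.84 + 11.76 = -22.08

-43.4000 - 22.0800i


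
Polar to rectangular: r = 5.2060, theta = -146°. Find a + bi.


a = 5.2060*cos(-146°) = 5.2060*(-0.82904) = -4.3160
b = 5.2060*sin(-146°) = 5.2060*(-0.5592) = -2.9112

-4.3160 - 2.9112i


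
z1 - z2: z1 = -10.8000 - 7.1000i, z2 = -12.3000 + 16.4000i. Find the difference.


Real: -10.8 + 12.3 = 1.5
Imag: -7.1 - 16.4 = -23.5

1.5000 - 23.5000i


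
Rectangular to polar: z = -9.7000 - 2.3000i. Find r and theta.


r = sqrt(94.09+5.29) = sqrt(99.38) = 9.9690
theta = atan2(-2.3, -9.7) = -166.6608 degrees

r = 9.9690, theta = -166.6608 degrees


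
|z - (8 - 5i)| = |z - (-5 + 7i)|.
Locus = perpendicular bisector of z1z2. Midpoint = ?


Equal distances means the locus is the perpendicular bisector of z1 and z2.
Midpoint = ((8+(-5))/2, (-5+7)/2) = (1.5000, 1.0000)

Perpendicular bisector through (1.5000, 1.0000)


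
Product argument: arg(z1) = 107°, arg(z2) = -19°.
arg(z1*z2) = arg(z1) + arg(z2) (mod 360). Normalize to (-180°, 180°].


arg(z1*z2) = 107° - 19° = 88°
Normalized to (-180°, 180°]: 88°

88°


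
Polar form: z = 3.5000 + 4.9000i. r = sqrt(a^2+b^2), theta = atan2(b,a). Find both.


r = sqrt(12.25+24.01) = sqrt(36.26) = 6.0216
theta = atan2(4.9, 3.5) = 54.4623 degrees

r = 6.0216, theta = 54.4623 degrees


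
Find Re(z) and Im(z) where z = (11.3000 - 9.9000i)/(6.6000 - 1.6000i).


Multiply by conjugate: (11.3000 - 9.9000i)(6.6000 + 1.6000i) / (6.6^2 + (-1.6)^2)
Numerator real = 11.3*6.6 - (9.9)*(-1.6) = 90.42
Numerator imag = -9.9*6.6 - 11.3*(-1.6) = -47.26
Denominator = 46.12
Re(z) = 90.42/46.12 = 1.9605
Im(z) = -47.26/46.12 = -1.0247

Re(z) = 1.9605, Im(z) = -1.0247


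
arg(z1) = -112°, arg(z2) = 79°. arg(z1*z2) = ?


arg(z1*z2) = -112° + 79° = -33°
Normalized to (-180°, 180°]: -33°

-33°


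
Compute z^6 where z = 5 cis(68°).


r^6 = 5^6 = 15625
n*theta = 6*68° = 408° = 48° (mod 360)
a = 15625*cos(48°) = 10455.1657
b = 15625*sin(48°) = 11611.6379

15625 cis(48°) = 10455.1657 + 11611.6379i


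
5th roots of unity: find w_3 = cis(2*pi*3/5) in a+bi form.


Angle = 360*3/5 = 216°
a = cos(216°) = -0.8090
b = sin(216°) = -0.5878

-0.8090 - 0.5878i


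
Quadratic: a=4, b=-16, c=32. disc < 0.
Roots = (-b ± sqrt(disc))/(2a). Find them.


disc = (-16)^2 - 4*4*32 = 256 - 512 = -256
sqrt(|disc|) = sqrt(256) = 16.0000
Real part = 16/(2*4) = 2.0000
Imag part = 16.0000/(2*4) = 2.0000

2.0000 ± 2.0000i


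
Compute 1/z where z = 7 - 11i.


|z|^2 = 49+121 = 170
1/z = (7 + 11i)/170

1/z = 0.0412 + 0.0647i


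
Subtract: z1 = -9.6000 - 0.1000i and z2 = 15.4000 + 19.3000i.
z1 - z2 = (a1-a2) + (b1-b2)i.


Real: -9.6 - 15.4 = -25
Imag: -0.1 - 19.3 = -19.4

-25.0000 - 19.4000i


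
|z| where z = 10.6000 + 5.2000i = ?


|z| = sqrt(10.6^2 + 5.2^2) = sqrt(112.36 + 27.04) = sqrt(139.4) = 11.8068

|z| = 11.8068


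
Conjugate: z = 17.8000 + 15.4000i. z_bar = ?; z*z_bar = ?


z_bar = 17.8000 - 15.4000i
z*z_bar = 17.8^2 + 15.4^2 = 316.84 + 237.16 = 554

z_bar = 17.8000 - 15.4000i, z*z_bar = 554


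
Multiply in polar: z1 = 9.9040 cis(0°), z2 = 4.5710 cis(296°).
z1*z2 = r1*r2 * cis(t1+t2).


r = 9.9040 * 4.5710 = 45.2712
theta = 0° + 296° = 296° = 296° (mod 360)

45.2712 cis(296°)


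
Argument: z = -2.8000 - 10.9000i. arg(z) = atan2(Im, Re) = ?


Re = -2.8, Im = -10.9
arg = atan2(-10.9, -2.8) = -104.4067 degrees

arg(z) = -104.4067 degrees


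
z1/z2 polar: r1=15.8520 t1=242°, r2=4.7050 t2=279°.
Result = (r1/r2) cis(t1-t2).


r = 15.8520 / 4.7050 = 3.3692
theta = 242° - 279° = -37° = 323° (mod 360)

3.3692 cis(323°)


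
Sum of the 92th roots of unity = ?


The sum of all 92th roots of unity is 0.
Geometric series: (1 - w^92)/(1 - w) = (1-1)/(1-w) = 0 since w^92 = 1, w ≠ 1.
Alternatively: coefficient of z^91 in z^92 - 1 is 0.

0


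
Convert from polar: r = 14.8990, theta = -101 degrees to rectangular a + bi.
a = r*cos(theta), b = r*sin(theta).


a = 14.8990*cos(-101°) = 14.8990*(-0.19081) = -2.8429
b = 14.8990*sin(-101°) = 14.8990*(-0.98163) = -14.6253

-2.8429 - 14.6253i


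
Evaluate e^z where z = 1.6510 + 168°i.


e^1.6510 = 5.2122
cos(168°) = -0.97815
sin(168°) = 0.20791
Real = 5.2122*(-0.97815) = -5.0983
Imag = 5.2122*0.20791 = 1.0837

-5.0983 + 1.0837i


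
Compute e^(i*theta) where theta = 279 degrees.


cos(279°) = 0.1564
sin(279°) = -0.9877

e^(i*279°) = 0.1564 - 0.9877i


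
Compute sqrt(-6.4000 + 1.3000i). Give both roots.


|z| = sqrt(40.96+1.69) = 6.5307
sqrt((|z|+a)/2) = sqrt((6.5307+(-6.4))/2) = sqrt(0.0653) = 0.2556
sqrt((|z|-a)/2) = sqrt((6.5307-(-6.4))/2) = sqrt(6.4653) = 2.5427

±(0.2556 + 2.5427i) i.e. 0.2556 + 2.5427i and -0.2556 - 2.5427i


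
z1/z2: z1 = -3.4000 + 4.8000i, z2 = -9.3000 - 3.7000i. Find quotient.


Conjugate of z2 = -9.3000 + 3.7000i
Numerator: (-3.4000 + 4.8000i)(-9.3000 + 3.7000i) = 13.8600 - 57.2200i
Denominator: (-9.3)^2 + (-3.7)^2 = 100.18
Result = (13.8600 - 57.2200i)/100.18

0.1384 - 0.5712i


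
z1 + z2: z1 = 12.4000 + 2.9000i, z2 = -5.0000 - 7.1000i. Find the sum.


Real: 12.4 - 5 = 7.4
Imag: 2.9 - 7.1 = -4.2

7.4000 - 4.2000i


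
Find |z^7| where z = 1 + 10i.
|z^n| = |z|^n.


|z| = sqrt(1+100) = sqrt(101) = 10.0499
|z^7| = |z|^7 = (sqrt(101))^7 = 101^3 * sqrt(101) = 1030301*sqrt(101)

|z^7| = 1030301*sqrt(101) ≈ 10354396.9023


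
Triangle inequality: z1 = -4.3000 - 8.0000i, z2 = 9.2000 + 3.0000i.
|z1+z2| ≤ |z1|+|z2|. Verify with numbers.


|z1| = sqrt((-4.3)^2 + (-8)^2) = sqrt(82.49) = 9.0824
|z2| = sqrt(9.2^2 + 3^2) = sqrt(93.64) = 9.6768
z1+z2 = 4.9000 - 5.0000i
|z1+z2| = sqrt(49.01) = 7.0007
|z1|+|z2| = 9.0824 + 9.6768 = 18.7592

|z1+z2| = 7.0007 ≤ |z1|+|z2| = 18.7592 (verified)


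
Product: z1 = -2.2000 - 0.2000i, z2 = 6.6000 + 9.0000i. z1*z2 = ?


Real = -2.2*6.6 - (-0.2)*9 = -14.52 - (-1.8) = -12.72
Imag = -2.2*9 + 6.6*(-0.2) = -19.8 - (1.32) = -21.12

-12.7200 - 21.1200i


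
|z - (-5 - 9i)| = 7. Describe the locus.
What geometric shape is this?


|z - z0| = r is a circle with center z0 and radius r.
Center = (-5, -9), radius = 7

Circle with center (-5, -9) and radius 7


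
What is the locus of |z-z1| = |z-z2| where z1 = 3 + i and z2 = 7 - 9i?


Equal distances means the locus is the perpendicular bisector of z1 and z2.
Midpoint = ((3+7)/2, (1+(-9))/2) = (5.0000, -4.0000)

Perpendicular bisector through (5.0000, -4.0000)


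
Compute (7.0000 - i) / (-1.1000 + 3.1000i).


Conjugate of z2 = -1.1000 - 3.1000i
Numerator: (7.0000 - i)(-1.1000 - 3.1000i) = -10.8000 - 20.6000i
Denominator: (-1.1)^2 + 3.1^2 = 10.82
Result = (-10.8000 - 20.6000i)/10.82

-0.9982 - 1.9039i


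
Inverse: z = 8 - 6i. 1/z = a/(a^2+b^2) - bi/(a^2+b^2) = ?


|z|^2 = 64+36 = 100
1/z = (8 + 6i)/100

1/z = 0.0800 + 0.0600i


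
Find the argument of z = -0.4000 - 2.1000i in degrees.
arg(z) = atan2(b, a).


Re = -0.4, Im = -2.1
arg = atan2(-2.1, -0.4) = -100.7843 degrees

arg(z) = -100.7843 degrees


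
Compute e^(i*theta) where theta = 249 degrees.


cos(249°) = -0.3584
sin(249°) = -0.9336

e^(i*249°) = -0.3584 - 0.9336i


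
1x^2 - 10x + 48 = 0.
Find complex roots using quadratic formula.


disc = (-10)^2 - 4*1*48 = 100 - 192 = -92
sqrt(|disc|) = sqrt(92) = 9.5917
Real part = 10/(2*1) = 5.0000
Imag part = 9.5917/(2*1) = 4.7958

5.0000 ± 4.7958i


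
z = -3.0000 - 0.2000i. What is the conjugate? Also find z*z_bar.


z_bar = -3.0000 + 0.2000i
z*z_bar = (-3)^2 + (-0.2)^2 = 9 + 0.04 = 9.04

z_bar = -3.0000 + 0.2000i, z*z_bar = 9.04
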